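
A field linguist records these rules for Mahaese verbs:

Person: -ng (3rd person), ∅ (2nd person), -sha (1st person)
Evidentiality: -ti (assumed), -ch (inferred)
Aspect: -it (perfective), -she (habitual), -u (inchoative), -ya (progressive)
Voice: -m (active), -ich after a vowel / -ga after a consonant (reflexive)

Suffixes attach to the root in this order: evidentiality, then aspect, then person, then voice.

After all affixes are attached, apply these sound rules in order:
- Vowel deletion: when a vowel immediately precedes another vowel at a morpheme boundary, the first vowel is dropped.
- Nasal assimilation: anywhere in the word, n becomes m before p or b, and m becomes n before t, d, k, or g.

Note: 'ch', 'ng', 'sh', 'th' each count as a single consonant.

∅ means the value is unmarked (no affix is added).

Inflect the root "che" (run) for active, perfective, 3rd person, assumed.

chetitngm

Attach evidentiality assumed -ti → cheti.
Attach aspect perfective -it → chetiit.
Attach person 3rd person -ng → chetiitng.
Attach voice active -m → chetiitngm.
Apply vowel deletion: chetiitngm → chetitngm.
Nasal assimilation: no change.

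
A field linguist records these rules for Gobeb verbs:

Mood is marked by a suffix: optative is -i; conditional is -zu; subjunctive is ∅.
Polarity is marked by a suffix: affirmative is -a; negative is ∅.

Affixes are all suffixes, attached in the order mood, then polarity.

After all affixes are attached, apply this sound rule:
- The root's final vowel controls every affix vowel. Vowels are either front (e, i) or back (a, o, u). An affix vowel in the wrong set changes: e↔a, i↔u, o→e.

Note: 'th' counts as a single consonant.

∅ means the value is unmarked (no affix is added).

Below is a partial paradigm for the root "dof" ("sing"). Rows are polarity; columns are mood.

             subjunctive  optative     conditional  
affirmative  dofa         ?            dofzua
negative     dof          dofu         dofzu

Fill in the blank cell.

dofua

Attach mood optative -i → dofi.
Attach polarity affirmative -a → dofia.
Apply vowel harmony: dofia → dofua.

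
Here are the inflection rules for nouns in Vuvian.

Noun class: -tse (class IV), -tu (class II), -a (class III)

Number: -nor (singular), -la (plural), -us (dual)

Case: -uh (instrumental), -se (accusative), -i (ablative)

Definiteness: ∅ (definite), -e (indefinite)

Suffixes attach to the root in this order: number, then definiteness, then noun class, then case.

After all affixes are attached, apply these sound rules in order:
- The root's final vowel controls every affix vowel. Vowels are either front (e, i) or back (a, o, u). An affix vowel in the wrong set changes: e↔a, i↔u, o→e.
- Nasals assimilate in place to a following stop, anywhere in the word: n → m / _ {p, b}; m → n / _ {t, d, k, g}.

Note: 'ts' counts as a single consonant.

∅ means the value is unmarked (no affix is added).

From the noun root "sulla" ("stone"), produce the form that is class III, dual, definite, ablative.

Attach number dual -us → sullaus.
definiteness = definite: zero marking, form stays sullaus.
Attach noun class class III -a → sullausa.
Attach case ablative -i → sullausai.
Apply vowel harmony: sullausai → sullausau.
Nasal assimilation: no change.

sullausau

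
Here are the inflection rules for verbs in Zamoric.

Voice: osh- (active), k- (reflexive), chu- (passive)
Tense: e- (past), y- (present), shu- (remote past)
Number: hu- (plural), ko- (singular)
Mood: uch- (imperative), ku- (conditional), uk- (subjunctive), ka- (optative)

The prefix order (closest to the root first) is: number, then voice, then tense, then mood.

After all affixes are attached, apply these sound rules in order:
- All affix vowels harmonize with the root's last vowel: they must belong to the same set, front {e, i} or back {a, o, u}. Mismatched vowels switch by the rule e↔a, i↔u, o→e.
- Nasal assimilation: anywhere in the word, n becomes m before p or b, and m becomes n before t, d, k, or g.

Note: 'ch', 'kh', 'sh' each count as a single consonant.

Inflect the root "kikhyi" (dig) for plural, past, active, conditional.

Attach number plural hu- → hukikhyi.
Attach voice active osh- → oshhukikhyi.
Attach tense past e- → eoshhukikhyi.
Attach mood conditional ku- → kueoshhukikhyi.
Apply vowel harmony: kueoshhukikhyi → kieeshhikikhyi.
Nasal assimilation: no change.

kieeshhikikhyi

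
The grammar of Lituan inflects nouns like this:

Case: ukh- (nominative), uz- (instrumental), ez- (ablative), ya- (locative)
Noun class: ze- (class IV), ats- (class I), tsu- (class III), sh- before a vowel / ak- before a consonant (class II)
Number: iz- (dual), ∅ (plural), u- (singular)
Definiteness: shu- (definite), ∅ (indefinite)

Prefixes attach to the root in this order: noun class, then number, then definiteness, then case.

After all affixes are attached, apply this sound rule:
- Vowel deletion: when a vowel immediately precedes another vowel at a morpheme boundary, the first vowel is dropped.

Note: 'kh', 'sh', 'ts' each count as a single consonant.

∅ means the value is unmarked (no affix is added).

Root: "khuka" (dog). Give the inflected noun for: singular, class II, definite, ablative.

Attach noun class class II ak- (before consonant 'kh') → akkhuka.
Attach number singular u- → uakkhuka.
Attach definiteness definite shu- → shuuakkhuka.
Attach case ablative ez- → ezshuuakkhuka.
Apply vowel deletion: ezshuuakkhuka → ezshakkhuka.

ezshakkhuka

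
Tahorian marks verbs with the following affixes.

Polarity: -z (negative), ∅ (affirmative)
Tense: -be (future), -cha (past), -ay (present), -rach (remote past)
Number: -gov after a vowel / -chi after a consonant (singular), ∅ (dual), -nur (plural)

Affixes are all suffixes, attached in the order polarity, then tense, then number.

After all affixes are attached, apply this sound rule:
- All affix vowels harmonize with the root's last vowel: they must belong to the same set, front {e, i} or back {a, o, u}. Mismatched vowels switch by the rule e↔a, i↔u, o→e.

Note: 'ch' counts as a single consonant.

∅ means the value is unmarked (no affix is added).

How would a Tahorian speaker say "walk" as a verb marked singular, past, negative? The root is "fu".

Attach polarity negative -z → fuz.
Attach tense past -cha → fuzcha.
Attach number singular -gov (after vowel 'a') → fuzchagov.
Vowel harmony: no change.

fuzchagov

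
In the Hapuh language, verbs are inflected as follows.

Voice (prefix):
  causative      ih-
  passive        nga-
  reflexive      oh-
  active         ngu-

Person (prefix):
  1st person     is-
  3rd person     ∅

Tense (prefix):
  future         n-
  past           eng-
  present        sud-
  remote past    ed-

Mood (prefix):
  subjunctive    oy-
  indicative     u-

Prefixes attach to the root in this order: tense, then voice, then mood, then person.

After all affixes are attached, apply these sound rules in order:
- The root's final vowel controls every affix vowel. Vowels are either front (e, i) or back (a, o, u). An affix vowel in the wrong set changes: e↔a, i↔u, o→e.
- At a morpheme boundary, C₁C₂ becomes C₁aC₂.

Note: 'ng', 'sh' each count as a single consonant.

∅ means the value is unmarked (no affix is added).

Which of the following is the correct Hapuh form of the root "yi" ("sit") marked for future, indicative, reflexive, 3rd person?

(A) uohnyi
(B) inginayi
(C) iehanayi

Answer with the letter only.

C

Attach tense future n- → nyi.
Attach voice reflexive oh- → ohnyi.
Attach mood indicative u- → uohnyi.
person = 3rd person: zero marking, form stays uohnyi.
Apply vowel harmony: uohnyi → iehnyi.
Apply epenthesis: iehnyi → iehanayi.
So the correct form is iehanayi, option (C).
(B) inginayi is wrong: it uses active instead of reflexive for voice.
(A) uohnyi is wrong: it fails to apply the sound rule(s).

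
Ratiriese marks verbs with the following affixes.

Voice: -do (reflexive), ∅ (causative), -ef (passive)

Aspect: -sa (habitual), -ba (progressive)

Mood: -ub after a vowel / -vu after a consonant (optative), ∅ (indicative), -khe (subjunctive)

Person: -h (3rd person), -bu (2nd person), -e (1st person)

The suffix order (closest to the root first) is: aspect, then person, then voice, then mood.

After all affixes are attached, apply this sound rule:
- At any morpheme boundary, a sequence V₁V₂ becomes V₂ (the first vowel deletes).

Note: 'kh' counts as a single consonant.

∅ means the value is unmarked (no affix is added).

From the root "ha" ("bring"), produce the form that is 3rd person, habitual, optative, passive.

Attach aspect habitual -sa → hasa.
Attach person 3rd person -h → hasah.
Attach voice passive -ef → hasahef.
Attach mood optative -vu (after consonant 'f') → hasahefvu.
Vowel deletion: no change.

hasahefvu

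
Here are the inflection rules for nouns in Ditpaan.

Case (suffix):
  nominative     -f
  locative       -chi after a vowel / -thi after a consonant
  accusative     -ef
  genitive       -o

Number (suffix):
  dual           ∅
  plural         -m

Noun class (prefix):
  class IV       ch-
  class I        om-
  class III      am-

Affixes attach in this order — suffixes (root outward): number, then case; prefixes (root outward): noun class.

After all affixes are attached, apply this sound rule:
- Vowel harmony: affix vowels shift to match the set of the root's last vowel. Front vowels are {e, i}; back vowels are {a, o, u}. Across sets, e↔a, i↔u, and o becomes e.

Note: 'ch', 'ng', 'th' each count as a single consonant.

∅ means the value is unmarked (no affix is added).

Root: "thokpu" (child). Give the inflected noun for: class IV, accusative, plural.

Attach number plural -m → thokpum.
Attach case accusative -ef → thokpumef.
Attach noun class class IV ch- → chthokpumef.
Apply vowel harmony: chthokpumef → chthokpumaf.

chthokpumaf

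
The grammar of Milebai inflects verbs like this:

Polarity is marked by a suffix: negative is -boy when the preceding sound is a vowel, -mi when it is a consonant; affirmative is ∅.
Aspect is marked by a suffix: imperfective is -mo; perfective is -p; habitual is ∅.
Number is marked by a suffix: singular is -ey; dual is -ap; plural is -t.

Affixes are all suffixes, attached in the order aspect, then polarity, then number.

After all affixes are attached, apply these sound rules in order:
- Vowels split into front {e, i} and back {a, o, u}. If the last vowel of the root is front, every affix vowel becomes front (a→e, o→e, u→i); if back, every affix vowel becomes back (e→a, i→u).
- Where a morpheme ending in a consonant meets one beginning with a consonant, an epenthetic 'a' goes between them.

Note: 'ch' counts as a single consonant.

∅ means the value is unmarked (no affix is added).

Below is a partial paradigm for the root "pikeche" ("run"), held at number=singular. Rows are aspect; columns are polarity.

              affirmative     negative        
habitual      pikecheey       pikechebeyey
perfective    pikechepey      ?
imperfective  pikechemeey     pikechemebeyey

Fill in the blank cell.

pikechepamiey

Attach aspect perfective -p → pikechep.
Attach polarity negative -mi (after consonant 'p') → pikechepmi.
Attach number singular -ey → pikechepmiey.
Vowel harmony: no change.
Apply epenthesis: pikechepmiey → pikechepamiey.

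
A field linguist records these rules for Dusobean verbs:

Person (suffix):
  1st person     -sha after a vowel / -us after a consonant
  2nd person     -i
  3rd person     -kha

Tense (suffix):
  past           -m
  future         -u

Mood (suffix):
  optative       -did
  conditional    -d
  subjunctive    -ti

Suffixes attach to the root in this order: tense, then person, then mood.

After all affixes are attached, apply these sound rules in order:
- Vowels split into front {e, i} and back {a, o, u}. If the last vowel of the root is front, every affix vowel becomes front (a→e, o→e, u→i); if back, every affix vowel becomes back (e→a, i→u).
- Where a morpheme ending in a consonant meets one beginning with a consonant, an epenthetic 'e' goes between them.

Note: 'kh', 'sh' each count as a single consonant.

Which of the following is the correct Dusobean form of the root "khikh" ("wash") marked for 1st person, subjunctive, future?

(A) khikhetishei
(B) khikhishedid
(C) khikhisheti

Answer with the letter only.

Attach tense future -u → khikhu.
Attach person 1st person -sha (after vowel 'u') → khikhusha.
Attach mood subjunctive -ti → khikhushati.
Apply vowel harmony: khikhushati → khikhisheti.
Epenthesis: no change.
So the correct form is khikhisheti, option (C).
(B) khikhishedid is wrong: it uses optative instead of subjunctive for mood.
(A) khikhetishei is wrong: it has the affixes in the wrong order.

C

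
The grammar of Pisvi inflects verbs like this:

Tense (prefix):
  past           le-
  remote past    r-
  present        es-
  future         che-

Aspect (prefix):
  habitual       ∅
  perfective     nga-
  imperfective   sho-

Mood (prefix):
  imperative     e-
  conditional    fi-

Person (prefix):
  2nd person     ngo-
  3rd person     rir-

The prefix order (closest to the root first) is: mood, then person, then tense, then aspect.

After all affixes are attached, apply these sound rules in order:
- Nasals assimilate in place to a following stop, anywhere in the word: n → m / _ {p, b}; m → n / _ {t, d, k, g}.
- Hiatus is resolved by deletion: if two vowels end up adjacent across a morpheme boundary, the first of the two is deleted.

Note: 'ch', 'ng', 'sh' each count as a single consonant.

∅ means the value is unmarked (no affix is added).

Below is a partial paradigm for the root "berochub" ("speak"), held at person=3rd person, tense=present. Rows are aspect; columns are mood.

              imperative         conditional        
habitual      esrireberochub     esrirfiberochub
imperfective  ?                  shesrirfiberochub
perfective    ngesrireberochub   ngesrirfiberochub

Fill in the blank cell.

shesrireberochub

Attach mood imperative e- → eberochub.
Attach person 3rd person rir- → rireberochub.
Attach tense present es- → esrireberochub.
Attach aspect imperfective sho- → shoesrireberochub.
Nasal assimilation: no change.
Apply vowel deletion: shoesrireberochub → shesrireberochub.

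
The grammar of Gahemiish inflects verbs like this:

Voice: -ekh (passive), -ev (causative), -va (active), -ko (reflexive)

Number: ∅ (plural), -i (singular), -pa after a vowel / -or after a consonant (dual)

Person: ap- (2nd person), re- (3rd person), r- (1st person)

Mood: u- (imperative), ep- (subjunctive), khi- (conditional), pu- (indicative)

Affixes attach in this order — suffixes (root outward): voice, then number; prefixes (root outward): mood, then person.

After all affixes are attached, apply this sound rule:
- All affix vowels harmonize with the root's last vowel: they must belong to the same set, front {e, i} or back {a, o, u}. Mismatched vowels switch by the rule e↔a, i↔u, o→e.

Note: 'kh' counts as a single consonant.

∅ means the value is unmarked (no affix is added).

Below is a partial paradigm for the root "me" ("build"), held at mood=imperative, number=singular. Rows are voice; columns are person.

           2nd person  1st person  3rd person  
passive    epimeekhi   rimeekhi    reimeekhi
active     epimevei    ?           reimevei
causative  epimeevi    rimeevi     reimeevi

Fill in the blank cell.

Attach mood imperative u- → ume.
Attach voice active -va → umeva.
Attach number singular -i → umevai.
Attach person 1st person r- → rumevai.
Apply vowel harmony: rumevai → rimevei.

rimevei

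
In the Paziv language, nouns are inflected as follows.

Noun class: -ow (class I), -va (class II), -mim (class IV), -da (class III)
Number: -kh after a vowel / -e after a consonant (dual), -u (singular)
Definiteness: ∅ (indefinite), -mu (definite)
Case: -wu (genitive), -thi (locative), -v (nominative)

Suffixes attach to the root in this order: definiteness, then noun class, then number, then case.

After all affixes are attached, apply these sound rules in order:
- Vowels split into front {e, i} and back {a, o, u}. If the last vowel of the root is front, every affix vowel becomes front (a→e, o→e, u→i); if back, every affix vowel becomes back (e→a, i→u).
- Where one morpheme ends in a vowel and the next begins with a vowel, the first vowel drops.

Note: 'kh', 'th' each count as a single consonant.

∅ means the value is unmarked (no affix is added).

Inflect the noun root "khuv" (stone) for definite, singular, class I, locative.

khuvmowuthu

Attach definiteness definite -mu → khuvmu.
Attach noun class class I -ow → khuvmuow.
Attach number singular -u → khuvmuowu.
Attach case locative -thi → khuvmuowuthi.
Apply vowel harmony: khuvmuowuthi → khuvmuowuthu.
Apply vowel deletion: khuvmuowuthu → khuvmowuthu.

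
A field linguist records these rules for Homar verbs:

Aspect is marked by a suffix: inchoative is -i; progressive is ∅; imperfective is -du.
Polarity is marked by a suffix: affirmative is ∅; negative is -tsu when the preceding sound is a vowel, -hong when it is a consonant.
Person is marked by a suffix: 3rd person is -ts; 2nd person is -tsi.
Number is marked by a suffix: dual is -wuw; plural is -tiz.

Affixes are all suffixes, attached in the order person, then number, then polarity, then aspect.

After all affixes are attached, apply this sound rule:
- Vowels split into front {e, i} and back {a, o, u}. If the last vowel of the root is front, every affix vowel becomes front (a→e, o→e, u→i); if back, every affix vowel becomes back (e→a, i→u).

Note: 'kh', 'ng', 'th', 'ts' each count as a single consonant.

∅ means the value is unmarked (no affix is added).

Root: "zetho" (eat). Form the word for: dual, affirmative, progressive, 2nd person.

zethotsuwuw

Attach person 2nd person -tsi → zethotsi.
Attach number dual -wuw → zethotsiwuw.
polarity = affirmative: zero marking, form stays zethotsiwuw.
aspect = progressive: zero marking, form stays zethotsiwuw.
Apply vowel harmony: zethotsiwuw → zethotsuwuw.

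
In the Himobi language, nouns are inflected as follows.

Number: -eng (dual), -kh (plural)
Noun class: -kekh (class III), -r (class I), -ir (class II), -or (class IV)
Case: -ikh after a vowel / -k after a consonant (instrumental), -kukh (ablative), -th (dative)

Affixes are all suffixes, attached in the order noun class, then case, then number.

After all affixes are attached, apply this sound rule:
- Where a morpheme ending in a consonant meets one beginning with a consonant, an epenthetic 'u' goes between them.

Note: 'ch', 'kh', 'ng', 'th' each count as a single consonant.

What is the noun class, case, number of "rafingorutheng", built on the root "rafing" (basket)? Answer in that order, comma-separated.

class IV, dative, dual

Segment: rafing-or-th-eng.
noun class: -or → class IV.
case: -th → dative.
number: -eng → dual.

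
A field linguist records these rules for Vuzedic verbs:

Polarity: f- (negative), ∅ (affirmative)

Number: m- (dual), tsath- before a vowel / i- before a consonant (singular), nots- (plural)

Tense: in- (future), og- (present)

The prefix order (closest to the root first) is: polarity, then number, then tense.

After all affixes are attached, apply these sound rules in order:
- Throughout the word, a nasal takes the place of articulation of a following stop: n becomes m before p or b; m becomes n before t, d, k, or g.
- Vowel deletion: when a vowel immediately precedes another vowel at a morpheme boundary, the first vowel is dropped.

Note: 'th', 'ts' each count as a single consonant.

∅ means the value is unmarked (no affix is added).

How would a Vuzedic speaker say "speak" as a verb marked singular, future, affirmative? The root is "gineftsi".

polarity = affirmative: zero marking, form stays gineftsi.
Attach number singular i- (before consonant 'g') → igineftsi.
Attach tense future in- → inigineftsi.
Nasal assimilation: no change.
Vowel deletion: no change.

inigineftsi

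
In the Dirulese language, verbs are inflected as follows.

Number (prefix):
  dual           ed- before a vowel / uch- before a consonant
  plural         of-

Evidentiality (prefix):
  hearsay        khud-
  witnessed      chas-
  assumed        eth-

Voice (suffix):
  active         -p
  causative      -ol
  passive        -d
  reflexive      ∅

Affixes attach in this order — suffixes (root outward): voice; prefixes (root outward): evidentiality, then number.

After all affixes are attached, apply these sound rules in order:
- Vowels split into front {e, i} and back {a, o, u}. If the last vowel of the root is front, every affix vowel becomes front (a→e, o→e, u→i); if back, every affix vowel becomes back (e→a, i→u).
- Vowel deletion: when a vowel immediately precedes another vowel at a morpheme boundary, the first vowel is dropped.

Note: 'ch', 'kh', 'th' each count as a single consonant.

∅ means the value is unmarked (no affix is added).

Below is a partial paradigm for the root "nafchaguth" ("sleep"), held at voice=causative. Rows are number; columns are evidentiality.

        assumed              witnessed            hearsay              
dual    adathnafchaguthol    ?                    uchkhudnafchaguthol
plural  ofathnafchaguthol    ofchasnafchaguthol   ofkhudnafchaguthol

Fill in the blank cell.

uchchasnafchaguthol

Attach voice causative -ol → nafchaguthol.
Attach evidentiality witnessed chas- → chasnafchaguthol.
Attach number dual uch- (before consonant 'ch') → uchchasnafchaguthol.
Vowel harmony: no change.
Vowel deletion: no change.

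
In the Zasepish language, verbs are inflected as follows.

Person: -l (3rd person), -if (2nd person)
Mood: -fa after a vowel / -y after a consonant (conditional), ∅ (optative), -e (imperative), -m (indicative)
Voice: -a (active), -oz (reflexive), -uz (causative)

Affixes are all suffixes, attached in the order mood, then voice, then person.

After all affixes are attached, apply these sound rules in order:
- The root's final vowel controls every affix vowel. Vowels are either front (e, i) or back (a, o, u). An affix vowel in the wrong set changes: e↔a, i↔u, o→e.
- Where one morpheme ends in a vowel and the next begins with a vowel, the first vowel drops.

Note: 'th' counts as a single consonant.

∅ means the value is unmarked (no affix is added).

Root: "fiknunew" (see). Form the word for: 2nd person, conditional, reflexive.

Attach mood conditional -y (after consonant 'w') → fiknunewy.
Attach voice reflexive -oz → fiknunewyoz.
Attach person 2nd person -if → fiknunewyozif.
Apply vowel harmony: fiknunewyozif → fiknunewyezif.
Vowel deletion: no change.

fiknunewyezif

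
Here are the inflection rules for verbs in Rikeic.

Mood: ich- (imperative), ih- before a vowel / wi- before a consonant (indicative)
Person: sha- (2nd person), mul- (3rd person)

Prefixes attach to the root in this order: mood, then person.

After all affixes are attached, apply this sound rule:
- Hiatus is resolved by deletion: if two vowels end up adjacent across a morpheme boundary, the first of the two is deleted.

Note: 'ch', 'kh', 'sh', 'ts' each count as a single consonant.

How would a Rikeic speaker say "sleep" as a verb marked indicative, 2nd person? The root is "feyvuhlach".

Attach mood indicative wi- (before consonant 'f') → wifeyvuhlach.
Attach person 2nd person sha- → shawifeyvuhlach.
Vowel deletion: no change.

shawifeyvuhlach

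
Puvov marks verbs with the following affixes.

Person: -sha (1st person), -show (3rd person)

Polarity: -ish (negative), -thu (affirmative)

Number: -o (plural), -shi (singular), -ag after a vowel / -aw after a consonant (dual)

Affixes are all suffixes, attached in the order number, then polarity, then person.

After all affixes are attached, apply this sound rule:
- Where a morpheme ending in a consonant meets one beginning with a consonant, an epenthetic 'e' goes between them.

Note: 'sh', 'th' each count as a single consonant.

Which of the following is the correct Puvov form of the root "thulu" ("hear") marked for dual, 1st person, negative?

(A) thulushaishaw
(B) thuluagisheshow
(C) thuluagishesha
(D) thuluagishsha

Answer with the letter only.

C

Attach number dual -ag (after vowel 'u') → thuluag.
Attach polarity negative -ish → thuluagish.
Attach person 1st person -sha → thuluagishsha.
Apply epenthesis: thuluagishsha → thuluagishesha.
So the correct form is thuluagishesha, option (C).
(A) thulushaishaw is wrong: it has the affixes in the wrong order.
(D) thuluagishsha is wrong: it fails to apply the sound rule(s).
(B) thuluagisheshow is wrong: it uses 3rd person instead of 1st person for person.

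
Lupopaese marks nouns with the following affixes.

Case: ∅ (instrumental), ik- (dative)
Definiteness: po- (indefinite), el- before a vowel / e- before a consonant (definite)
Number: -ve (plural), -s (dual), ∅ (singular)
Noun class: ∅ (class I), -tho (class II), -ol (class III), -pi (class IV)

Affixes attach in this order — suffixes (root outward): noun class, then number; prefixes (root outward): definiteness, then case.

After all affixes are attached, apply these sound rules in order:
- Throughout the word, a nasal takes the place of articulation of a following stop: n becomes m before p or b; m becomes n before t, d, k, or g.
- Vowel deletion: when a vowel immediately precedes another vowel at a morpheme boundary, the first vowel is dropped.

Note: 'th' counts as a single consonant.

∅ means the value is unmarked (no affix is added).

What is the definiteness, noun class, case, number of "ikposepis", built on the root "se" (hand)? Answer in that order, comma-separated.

indefinite, class IV, dative, dual

Segment: ik-po-se-pi-s.
definiteness: po- → indefinite.
noun class: -pi → class IV.
case: ik- → dative.
number: -s → dual.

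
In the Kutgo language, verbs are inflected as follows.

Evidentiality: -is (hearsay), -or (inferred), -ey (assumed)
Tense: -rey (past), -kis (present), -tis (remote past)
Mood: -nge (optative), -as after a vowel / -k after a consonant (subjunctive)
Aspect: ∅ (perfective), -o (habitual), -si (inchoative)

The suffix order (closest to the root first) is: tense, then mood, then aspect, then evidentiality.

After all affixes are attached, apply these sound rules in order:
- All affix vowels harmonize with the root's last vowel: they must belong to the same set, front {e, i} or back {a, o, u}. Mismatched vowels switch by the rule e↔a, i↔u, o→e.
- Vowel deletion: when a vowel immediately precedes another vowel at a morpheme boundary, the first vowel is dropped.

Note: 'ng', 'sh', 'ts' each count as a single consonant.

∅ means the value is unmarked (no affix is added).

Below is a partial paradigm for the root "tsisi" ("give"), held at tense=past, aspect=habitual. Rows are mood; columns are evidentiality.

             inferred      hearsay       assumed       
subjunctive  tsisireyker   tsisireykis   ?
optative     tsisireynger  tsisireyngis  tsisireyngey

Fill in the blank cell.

Attach tense past -rey → tsisirey.
Attach mood subjunctive -k (after consonant 'y') → tsisireyk.
Attach aspect habitual -o → tsisireyko.
Attach evidentiality assumed -ey → tsisireykoey.
Apply vowel harmony: tsisireykoey → tsisireykeey.
Apply vowel deletion: tsisireykeey → tsisireykey.

tsisireykey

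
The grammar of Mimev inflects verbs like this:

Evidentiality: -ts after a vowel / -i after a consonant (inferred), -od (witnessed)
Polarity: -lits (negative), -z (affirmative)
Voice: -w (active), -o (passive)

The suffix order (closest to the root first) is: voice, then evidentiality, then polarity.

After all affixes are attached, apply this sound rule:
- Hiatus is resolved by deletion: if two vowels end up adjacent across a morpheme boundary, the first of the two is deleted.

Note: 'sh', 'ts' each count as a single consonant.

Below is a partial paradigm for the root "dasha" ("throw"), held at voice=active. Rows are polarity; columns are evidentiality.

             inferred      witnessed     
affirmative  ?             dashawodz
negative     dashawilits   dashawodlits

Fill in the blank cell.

dashawiz

Attach voice active -w → dashaw.
Attach evidentiality inferred -i (after consonant 'w') → dashawi.
Attach polarity affirmative -z → dashawiz.
Vowel deletion: no change.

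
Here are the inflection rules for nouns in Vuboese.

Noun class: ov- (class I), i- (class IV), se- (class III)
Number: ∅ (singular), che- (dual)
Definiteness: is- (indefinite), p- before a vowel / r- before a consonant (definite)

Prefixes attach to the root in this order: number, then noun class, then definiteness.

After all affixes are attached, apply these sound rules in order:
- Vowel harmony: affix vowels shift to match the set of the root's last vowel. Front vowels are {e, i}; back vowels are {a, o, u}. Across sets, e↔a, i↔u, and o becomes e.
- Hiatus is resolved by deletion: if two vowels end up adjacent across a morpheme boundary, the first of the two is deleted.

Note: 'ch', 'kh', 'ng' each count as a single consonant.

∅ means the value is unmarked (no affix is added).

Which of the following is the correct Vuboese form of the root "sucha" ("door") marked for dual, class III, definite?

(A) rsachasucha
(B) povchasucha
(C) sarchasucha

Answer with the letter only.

A

Attach number dual che- → chesucha.
Attach noun class class III se- → sechesucha.
Attach definiteness definite r- (before consonant 's') → rsechesucha.
Apply vowel harmony: rsechesucha → rsachasucha.
Vowel deletion: no change.
So the correct form is rsachasucha, option (A).
(C) sarchasucha is wrong: it has the affixes in the wrong order.
(B) povchasucha is wrong: it uses class I instead of class III for noun class.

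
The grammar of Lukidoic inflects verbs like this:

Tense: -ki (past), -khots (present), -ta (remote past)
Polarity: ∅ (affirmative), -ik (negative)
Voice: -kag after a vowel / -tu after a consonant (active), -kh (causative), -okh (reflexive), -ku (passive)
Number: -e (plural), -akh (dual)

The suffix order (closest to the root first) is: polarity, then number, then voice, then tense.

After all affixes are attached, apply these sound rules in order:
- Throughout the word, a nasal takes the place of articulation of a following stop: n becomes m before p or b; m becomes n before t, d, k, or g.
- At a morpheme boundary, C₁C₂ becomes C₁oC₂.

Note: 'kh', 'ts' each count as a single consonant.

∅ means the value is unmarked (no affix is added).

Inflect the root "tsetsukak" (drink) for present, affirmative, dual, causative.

tsetsukakakhokhokhots

polarity = affirmative: zero marking, form stays tsetsukak.
Attach number dual -akh → tsetsukakakh.
Attach voice causative -kh → tsetsukakakhkh.
Attach tense present -khots → tsetsukakakhkhkhots.
Nasal assimilation: no change.
Apply epenthesis: tsetsukakakhkhkhots → tsetsukakakhokhokhots.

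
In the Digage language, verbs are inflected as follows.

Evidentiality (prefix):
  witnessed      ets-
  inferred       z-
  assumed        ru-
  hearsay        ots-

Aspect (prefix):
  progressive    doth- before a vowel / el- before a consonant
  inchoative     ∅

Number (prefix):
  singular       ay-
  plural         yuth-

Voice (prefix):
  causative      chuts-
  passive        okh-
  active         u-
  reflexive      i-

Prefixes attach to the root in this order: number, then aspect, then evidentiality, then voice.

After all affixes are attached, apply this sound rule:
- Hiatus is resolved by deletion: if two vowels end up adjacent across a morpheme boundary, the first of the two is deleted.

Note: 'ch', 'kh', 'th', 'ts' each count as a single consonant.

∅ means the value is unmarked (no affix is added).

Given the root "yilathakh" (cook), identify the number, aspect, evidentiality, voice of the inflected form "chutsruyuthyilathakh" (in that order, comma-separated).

Segment: chuts-ru-yuth-yilathakh.
number: yuth- → plural.
aspect: ∅ → inchoative.
evidentiality: ru- → assumed.
voice: chuts- → causative.

plural, inchoative, assumed, causative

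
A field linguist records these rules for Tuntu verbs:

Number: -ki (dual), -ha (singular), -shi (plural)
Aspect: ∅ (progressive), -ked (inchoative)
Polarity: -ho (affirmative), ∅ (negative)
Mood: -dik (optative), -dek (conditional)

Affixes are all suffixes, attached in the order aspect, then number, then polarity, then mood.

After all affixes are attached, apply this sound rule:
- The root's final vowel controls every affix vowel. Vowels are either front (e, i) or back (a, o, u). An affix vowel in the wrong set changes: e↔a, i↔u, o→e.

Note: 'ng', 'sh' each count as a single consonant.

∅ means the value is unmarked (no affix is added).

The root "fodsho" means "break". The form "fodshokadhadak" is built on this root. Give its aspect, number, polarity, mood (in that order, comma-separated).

inchoative, singular, negative, conditional

Segment: fodsho-ked-ha-dek.
aspect: -ked → inchoative.
number: -ha → singular.
polarity: ∅ → negative.
mood: -dek → conditional.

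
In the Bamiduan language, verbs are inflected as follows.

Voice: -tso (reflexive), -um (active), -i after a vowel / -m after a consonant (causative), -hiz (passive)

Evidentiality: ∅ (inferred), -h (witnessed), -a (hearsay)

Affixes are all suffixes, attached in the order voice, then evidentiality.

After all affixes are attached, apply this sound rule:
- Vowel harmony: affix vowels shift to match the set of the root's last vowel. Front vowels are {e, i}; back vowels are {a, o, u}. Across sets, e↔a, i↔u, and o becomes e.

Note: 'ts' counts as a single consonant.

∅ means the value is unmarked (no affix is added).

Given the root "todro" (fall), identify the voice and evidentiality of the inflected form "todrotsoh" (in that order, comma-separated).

Segment: todro-tso-h.
voice: -tso → reflexive.
evidentiality: -h → witnessed.

reflexive, witnessed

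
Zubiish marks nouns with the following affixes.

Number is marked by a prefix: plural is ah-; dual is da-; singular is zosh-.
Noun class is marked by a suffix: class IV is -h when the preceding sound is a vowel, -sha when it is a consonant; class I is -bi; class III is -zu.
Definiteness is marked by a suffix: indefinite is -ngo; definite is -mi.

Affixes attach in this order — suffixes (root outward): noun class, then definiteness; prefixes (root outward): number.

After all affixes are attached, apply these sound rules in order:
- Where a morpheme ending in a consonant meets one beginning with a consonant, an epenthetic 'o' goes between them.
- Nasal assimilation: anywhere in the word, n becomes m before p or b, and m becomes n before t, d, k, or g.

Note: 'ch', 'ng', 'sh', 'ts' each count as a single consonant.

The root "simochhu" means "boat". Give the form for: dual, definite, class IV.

dasimochhuhomi

Attach noun class class IV -h (after vowel 'u') → simochhuh.
Attach number dual da- → dasimochhuh.
Attach definiteness definite -mi → dasimochhuhmi.
Apply epenthesis: dasimochhuhmi → dasimochhuhomi.
Nasal assimilation: no change.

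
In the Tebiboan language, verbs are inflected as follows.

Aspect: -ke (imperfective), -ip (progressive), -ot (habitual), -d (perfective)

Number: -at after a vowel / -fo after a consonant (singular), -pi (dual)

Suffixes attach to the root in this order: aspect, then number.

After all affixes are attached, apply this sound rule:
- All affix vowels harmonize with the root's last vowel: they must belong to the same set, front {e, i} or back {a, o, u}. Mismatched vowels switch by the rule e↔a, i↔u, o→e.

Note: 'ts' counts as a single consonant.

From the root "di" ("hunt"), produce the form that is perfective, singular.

Attach aspect perfective -d → did.
Attach number singular -fo (after consonant 'd') → didfo.
Apply vowel harmony: didfo → didfe.

didfe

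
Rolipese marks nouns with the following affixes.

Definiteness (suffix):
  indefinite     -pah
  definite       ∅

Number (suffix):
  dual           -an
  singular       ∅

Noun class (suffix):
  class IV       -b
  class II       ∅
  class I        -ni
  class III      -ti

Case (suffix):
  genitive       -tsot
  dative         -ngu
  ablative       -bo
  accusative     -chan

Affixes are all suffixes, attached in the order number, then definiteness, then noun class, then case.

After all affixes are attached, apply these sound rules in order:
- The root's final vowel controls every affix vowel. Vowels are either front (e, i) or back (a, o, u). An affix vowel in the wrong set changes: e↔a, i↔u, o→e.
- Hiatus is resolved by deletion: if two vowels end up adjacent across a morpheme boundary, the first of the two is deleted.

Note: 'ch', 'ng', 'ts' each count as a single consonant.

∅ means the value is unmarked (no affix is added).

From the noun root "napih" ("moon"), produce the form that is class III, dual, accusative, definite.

Attach number dual -an → napihan.
definiteness = definite: zero marking, form stays napihan.
Attach noun class class III -ti → napihanti.
Attach case accusative -chan → napihantichan.
Apply vowel harmony: napihantichan → napihentichen.
Vowel deletion: no change.

napihentichen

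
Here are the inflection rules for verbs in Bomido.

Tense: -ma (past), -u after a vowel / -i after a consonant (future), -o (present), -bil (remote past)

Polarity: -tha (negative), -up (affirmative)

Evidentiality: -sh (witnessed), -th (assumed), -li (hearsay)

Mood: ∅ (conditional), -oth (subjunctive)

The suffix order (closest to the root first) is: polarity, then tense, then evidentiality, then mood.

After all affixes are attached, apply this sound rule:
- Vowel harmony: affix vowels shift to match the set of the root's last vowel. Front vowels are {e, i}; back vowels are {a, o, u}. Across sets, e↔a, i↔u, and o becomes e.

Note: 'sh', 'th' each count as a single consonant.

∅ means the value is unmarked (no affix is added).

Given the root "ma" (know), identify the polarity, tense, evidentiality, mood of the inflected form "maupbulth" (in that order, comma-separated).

affirmative, remote past, assumed, conditional

Segment: ma-up-bil-th.
polarity: -up → affirmative.
tense: -bil → remote past.
evidentiality: -th → assumed.
mood: ∅ → conditional.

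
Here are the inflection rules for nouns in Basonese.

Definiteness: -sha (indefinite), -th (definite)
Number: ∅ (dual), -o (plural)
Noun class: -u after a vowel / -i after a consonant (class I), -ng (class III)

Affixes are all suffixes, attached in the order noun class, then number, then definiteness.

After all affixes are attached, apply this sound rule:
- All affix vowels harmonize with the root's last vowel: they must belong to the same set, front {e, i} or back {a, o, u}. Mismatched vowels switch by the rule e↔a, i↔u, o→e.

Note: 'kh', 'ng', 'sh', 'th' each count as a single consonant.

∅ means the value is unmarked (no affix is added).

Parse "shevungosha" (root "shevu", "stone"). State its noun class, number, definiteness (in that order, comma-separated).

class III, plural, indefinite

Segment: shevu-ng-o-sha.
noun class: -ng → class III.
number: -o → plural.
definiteness: -sha → indefinite.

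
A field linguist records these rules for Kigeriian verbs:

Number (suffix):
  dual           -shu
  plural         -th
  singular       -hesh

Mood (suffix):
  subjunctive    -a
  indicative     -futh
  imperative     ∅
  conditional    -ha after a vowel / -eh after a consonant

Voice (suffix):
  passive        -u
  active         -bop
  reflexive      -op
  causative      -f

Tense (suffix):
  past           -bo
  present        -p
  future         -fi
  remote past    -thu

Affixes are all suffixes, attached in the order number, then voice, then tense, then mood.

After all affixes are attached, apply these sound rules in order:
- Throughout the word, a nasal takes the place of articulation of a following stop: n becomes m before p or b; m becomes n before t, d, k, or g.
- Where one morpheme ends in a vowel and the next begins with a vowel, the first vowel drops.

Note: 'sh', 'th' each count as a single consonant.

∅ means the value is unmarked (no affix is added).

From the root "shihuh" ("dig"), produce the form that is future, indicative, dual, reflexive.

shihuhshopfifuth

Attach number dual -shu → shihuhshu.
Attach voice reflexive -op → shihuhshuop.
Attach tense future -fi → shihuhshuopfi.
Attach mood indicative -futh → shihuhshuopfifuth.
Nasal assimilation: no change.
Apply vowel deletion: shihuhshuopfifuth → shihuhshopfifuth.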